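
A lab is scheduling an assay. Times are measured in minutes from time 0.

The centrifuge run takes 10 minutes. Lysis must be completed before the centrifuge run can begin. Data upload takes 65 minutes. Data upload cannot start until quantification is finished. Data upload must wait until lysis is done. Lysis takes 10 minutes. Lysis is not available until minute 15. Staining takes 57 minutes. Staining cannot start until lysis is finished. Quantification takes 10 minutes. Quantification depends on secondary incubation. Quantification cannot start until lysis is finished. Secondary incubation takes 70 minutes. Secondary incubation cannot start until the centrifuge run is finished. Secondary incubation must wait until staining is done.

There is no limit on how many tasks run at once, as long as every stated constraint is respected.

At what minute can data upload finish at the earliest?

After its own release at minute 15, lysis can start at minute 15 and finishes at minute 25.
Staining cannot begin until lysis (finishes minute 25). It runs from minute 25 to 25 + 57 = minute 82.
The centrifuge run waits on lysis (finishes minute 25), so it starts at minute 25 and finishes at 25 + 10 = minute 35.
Secondary incubation needs all of the centrifuge run (finishes minute 35); staining (finishes minute 82). That puts its earliest start at minute 82; it finishes at 82 + 70 = minute 152.
Quantification needs all of secondary incubation (finishes minute 152); lysis (finishes minute 25). That puts its earliest start at minute 152; it finishes at 152 + 10 = minute 162.
Data upload needs all of quantification (finishes minute 162); lysis (finishes minute 25). That puts its earliest start at minute 162; it finishes at 162 + 65 = minute 227.

227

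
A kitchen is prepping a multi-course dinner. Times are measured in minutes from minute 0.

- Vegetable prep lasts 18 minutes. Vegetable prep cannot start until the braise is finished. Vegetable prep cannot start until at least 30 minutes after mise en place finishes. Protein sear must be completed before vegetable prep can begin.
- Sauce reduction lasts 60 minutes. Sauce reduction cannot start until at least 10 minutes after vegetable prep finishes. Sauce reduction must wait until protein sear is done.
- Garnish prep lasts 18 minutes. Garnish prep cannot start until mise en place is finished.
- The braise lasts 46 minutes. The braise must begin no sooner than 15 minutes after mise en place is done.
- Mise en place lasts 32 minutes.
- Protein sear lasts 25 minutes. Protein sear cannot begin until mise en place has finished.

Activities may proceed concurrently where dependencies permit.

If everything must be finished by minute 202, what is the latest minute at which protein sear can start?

To finish by minute 202, sauce reduction (duration 60) must start no later than minute 142.
Since sauce reduction (must start by minute 142, minus 10-minute gap → minute 132) depends on it, vegetable prep must finish by minute 132. Backing off its 18-minute duration gives a latest start of minute 114.
Protein sear has several dependents: vegetable prep (must start by minute 114); sauce reduction (must start by minute 142). The earliest of those limits is minute 114, so protein sear must start by 114 − 25 = minute 89.

89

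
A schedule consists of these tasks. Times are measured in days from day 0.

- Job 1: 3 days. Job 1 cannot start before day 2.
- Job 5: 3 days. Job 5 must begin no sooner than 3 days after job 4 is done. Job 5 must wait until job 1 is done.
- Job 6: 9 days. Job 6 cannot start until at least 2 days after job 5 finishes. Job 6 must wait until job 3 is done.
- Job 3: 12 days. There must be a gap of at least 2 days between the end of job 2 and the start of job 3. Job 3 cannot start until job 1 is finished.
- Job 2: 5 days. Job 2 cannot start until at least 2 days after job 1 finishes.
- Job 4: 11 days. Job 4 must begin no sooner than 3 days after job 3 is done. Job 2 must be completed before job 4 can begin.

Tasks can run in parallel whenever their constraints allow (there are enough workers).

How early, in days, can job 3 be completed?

Job 1 cannot begin until its own release at day 2. It runs from day 2 to 2 + 3 = day 5.
After job 1 (finishes day 5, plus 2-day gap → day 7), job 2 can start at day 7 and finishes at day 12.
Job 3 has to wait for job 2 (finishes day 12, plus 2-day gap → day 14); job 1 (finishes day 5). The latest of these is day 14, so job 3 runs day 14 to 14 + 12 = day 26.

26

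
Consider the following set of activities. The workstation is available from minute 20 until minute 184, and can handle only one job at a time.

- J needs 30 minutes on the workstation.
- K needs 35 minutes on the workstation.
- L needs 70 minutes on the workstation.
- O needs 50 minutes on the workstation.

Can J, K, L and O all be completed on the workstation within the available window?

The workstation window is 184 − 20 = 164 minutes.
Running back to back, the jobs need 30 + 35 + 70 + 50 = 185 minutes on the workstation.
Since 185 > 164, they cannot all fit.

No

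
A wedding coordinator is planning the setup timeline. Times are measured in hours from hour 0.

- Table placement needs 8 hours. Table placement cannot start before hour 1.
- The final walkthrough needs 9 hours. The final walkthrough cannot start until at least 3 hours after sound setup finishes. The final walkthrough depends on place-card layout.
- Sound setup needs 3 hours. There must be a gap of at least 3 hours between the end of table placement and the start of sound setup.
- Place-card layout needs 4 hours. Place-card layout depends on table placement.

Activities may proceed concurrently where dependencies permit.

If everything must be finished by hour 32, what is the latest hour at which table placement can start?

6

To finish by hour 32, the final walkthrough (duration 9) must start no later than hour 23.
Sound setup must finish before the final walkthrough (must start by hour 23, minus 3-hour gap → hour 20). With a 3-hour duration, sound setup must start by 20 − 3 = hour 17.
Place-card layout feeds into the final walkthrough (must start by hour 23); so place-card layout must finish by hour 23 and therefore start by hour 19.
For table placement: sound setup (must start by hour 17, minus 3-hour gap → hour 14); place-card layout (must start by hour 19). The most restrictive is hour 14; with an 8-hour duration, table placement must start by hour 6.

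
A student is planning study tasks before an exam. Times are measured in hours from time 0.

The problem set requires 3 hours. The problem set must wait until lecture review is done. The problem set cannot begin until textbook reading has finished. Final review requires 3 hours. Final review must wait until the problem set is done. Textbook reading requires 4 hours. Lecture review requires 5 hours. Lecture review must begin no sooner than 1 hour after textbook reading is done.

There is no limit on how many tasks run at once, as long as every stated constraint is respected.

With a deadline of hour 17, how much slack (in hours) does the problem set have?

1

Textbook reading has no prerequisites, so it starts at hour 0 and finishes at hour 4.
Lecture review cannot begin until textbook reading (finishes hour 4, plus 1-hour gap → hour 5). It runs from hour 5 to 5 + 5 = hour 10.
The problem set cannot start until lecture review (finishes hour 10); textbook reading (finishes hour 4). The controlling bound is hour 10, so the problem set finishes at 10 + 3 = hour 13.

Working backward from the deadline:
Nothing follows final review; the deadline of hour 17 is its only limit. It must start by 17 − 3 = hour 14.
The problem set must finish before final review (must start by hour 14). With a 3-hour duration, the problem set must start by 14 − 3 = hour 11.
So the problem set can start as early as hour 10 and as late as hour 11, giving 11 − 10 = 1 hour of slack.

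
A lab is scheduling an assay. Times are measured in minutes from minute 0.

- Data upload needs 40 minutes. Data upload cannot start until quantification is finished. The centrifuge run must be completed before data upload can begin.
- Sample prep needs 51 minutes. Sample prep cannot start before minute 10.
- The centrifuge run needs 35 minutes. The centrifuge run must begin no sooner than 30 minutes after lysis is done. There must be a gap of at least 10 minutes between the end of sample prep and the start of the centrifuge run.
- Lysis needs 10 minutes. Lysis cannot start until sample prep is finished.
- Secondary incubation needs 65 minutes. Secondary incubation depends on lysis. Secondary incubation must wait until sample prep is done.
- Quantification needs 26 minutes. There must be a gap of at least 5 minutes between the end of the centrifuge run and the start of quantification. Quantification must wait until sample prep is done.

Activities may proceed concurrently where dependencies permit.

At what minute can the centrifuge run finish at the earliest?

136

After its own release at minute 10, sample prep can start at minute 10 and finishes at minute 61.
Lysis cannot begin until sample prep (finishes minute 61). It runs from minute 61 to 61 + 10 = minute 71.
The centrifuge run has to wait for lysis (finishes minute 71, plus 30-minute gap → minute 101); sample prep (finishes minute 61, plus 10-minute gap → minute 71). The latest of these is minute 101, so the centrifuge run runs minute 101 to 101 + 35 = minute 136.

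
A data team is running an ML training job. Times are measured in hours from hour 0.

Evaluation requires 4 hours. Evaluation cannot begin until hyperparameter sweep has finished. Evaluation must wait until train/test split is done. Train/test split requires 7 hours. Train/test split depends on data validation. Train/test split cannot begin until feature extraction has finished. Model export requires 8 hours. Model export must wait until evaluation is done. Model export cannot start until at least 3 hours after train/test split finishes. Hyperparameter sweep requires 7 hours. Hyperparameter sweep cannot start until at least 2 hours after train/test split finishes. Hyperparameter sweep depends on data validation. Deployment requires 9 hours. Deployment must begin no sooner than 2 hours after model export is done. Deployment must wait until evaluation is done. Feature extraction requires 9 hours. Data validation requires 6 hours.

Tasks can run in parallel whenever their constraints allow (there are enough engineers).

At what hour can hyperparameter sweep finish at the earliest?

25

Feature extraction can start immediately at hour 0; it finishes at hour 9.
Data validation can start immediately at hour 0; it finishes at hour 6.
For train/test split: data validation (finishes hour 6); feature extraction (finishes hour 9). Taking the maximum gives a start of hour 9, and it finishes at 9 + 7 = hour 16.
Hyperparameter sweep needs all of train/test split (finishes hour 16, plus 2-hour gap → hour 18); data validation (finishes hour 6). That puts its earliest start at hour 18; it finishes at 18 + 7 = hour 25.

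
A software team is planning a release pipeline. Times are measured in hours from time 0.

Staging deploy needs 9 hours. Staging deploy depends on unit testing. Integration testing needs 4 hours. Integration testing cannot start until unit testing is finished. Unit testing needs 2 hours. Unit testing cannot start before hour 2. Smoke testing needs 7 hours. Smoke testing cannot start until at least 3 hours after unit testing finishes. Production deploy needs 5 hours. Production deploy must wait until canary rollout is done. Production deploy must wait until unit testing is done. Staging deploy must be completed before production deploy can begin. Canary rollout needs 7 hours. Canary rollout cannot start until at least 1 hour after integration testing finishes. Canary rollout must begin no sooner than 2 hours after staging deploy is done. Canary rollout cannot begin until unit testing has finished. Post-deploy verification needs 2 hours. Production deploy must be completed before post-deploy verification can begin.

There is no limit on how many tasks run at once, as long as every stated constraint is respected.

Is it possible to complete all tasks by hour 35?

Unit testing cannot begin until its own release at hour 2. It runs from hour 2 to 2 + 2 = hour 4.
Smoke testing waits on unit testing (finishes hour 4, plus 3-hour gap → hour 7), so it starts at hour 7 and finishes at 7 + 7 = hour 14.
After unit testing (finishes hour 4), staging deploy can start at hour 4 and finishes at hour 13.
Integration testing waits on unit testing (finishes hour 4), so it starts at hour 4 and finishes at 4 + 4 = hour 8.
For canary rollout: integration testing (finishes hour 8, plus 1-hour gap → hour 9); staging deploy (finishes hour 13, plus 2-hour gap → hour 15); unit testing (finishes hour 4). Taking the maximum gives a start of hour 15, and it finishes at 15 + 7 = hour 22.
For production deploy: canary rollout (finishes hour 22); unit testing (finishes hour 4); staging deploy (finishes hour 13). Taking the maximum gives a start of hour 22, and it finishes at 22 + 5 = hour 27.
Post-deploy verification waits on production deploy (finishes hour 27), so it starts at hour 27 and finishes at 27 + 2 = hour 29.
Every task is finished by hour 29, which is no later than the deadline of 35, so the schedule is feasible.

Yes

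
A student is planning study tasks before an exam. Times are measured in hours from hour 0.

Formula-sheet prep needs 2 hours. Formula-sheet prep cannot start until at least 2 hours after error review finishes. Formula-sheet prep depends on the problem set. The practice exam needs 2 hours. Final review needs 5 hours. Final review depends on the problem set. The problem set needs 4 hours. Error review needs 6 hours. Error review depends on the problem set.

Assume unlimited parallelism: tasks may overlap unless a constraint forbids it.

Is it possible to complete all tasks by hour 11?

The practice exam can start immediately at hour 0; it finishes at hour 2.
Nothing blocks the problem set, so it runs from hour 0 to hour 4.
After the problem set (finishes hour 4), final review can start at hour 4 and finishes at hour 9.
Error review waits on the problem set (finishes hour 4), so it starts at hour 4 and finishes at 4 + 6 = hour 10.
Formula-sheet prep has to wait for error review (finishes hour 10, plus 2-hour gap → hour 12); the problem set (finishes hour 4). The latest of these is hour 12, so formula-sheet prep runs hour 12 to 12 + 2 = hour 14.
The earliest everything can be done is hour 14, which is after the deadline of 11, so it is not possible.

No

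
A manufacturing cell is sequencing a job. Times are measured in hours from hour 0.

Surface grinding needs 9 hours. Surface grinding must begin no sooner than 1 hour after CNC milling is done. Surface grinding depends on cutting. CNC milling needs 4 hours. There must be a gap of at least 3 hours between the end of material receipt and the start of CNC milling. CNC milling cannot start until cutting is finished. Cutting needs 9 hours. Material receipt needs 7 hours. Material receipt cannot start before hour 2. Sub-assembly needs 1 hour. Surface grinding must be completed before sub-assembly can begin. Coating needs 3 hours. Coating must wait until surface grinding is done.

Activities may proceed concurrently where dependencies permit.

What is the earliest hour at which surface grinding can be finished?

Cutting can start immediately at hour 0; it finishes at hour 9.
Material receipt cannot begin until its own release at hour 2. It runs from hour 2 to 2 + 7 = hour 9.
CNC milling needs all of material receipt (finishes hour 9, plus 3-hour gap → hour 12); cutting (finishes hour 9). That puts its earliest start at hour 12; it finishes at 12 + 4 = hour 16.
For surface grinding: CNC milling (finishes hour 16, plus 1-hour gap → hour 17); cutting (finishes hour 9). Taking the maximum gives a start of hour 17, and it finishes at 17 + 9 = hour 26.

26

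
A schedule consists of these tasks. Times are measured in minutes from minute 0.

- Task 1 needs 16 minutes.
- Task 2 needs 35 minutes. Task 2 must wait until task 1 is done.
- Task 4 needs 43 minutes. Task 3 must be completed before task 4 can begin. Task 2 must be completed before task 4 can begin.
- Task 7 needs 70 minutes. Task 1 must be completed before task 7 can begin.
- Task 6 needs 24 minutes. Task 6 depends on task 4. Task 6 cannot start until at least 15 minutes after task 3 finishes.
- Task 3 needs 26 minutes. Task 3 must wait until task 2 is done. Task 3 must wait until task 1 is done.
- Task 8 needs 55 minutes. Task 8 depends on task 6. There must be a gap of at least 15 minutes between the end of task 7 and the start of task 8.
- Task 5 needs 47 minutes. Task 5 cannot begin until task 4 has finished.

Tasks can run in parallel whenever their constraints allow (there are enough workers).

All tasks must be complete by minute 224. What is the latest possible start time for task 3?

76

Nothing follows task 5; the deadline of minute 224 is its only limit. It must start by 224 − 47 = minute 177.
To finish by minute 224, task 8 (duration 55) must start no later than minute 169.
Since task 8 (must start by minute 169) depends on it, task 6 must finish by minute 169. Backing off its 24-minute duration gives a latest start of minute 145.
For task 4: task 5 (must start by minute 177); task 6 (must start by minute 145). The most restrictive is minute 145; with a 43-minute duration, task 4 must start by minute 102.
Task 3 must finish in time for task 4 (must start by minute 102); task 6 (must start by minute 145, minus 15-minute gap → minute 130). The tightest is minute 102, so task 3 must start by 102 − 26 = minute 76.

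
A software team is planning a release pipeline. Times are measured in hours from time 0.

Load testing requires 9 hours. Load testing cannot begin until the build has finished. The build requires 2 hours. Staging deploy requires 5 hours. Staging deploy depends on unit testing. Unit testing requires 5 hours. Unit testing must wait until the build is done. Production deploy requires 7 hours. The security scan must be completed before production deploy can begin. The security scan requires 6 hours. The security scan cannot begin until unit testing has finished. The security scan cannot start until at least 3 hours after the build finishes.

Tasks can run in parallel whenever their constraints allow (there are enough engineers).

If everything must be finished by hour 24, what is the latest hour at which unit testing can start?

6

To finish by hour 24, production deploy (duration 7) must start no later than hour 17.
Since production deploy (must start by hour 17) depends on it, the security scan must finish by hour 17. Backing off its 6-hour duration gives a latest start of hour 11.
Staging deploy has no dependents, so it just needs to finish by hour 24. Starting by 24 − 5 = hour 19 achieves that.
Unit testing has several dependents: the security scan (must start by hour 11); staging deploy (must start by hour 19). The earliest of those limits is hour 11, so unit testing must start by 11 − 5 = hour 6.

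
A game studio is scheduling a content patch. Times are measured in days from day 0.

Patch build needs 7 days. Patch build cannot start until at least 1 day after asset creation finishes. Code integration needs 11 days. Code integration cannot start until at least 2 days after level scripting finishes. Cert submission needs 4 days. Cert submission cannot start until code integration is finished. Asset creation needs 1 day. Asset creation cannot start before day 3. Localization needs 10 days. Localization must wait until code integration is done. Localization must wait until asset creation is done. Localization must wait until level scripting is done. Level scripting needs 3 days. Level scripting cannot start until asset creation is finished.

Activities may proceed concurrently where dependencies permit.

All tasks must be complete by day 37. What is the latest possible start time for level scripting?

11

Nothing follows localization; the deadline of day 37 is its only limit. It must start by 37 − 10 = day 27.
Cert submission must finish by day 37; it takes 4 days, so it must start by 37 − 4 = day 33.
Code integration has several dependents: localization (must start by day 27); cert submission (must start by day 33). The earliest of those limits is day 27, so code integration must start by 27 − 11 = day 16.
Level scripting feeds code integration (must start by day 16, minus 2-day gap → day 14); localization (must start by day 27). Taking the minimum, level scripting must finish by day 14 and start by 14 − 3 = day 11.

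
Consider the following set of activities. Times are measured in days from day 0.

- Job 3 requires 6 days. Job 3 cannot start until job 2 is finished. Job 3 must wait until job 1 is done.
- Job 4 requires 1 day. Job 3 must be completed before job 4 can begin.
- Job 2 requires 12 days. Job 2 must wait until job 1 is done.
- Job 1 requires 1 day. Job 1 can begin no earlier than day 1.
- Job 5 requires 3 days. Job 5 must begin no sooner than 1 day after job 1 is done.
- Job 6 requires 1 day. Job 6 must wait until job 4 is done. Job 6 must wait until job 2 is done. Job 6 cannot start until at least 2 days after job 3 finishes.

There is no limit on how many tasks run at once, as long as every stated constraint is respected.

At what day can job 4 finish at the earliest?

21

Job 1 cannot begin until its own release at day 1. It runs from day 1 to 1 + 1 = day 2.
Job 2 cannot begin until job 1 (finishes day 2). It runs from day 2 to 2 + 12 = day 14.
For job 3: job 2 (finishes day 14); job 1 (finishes day 2). Taking the maximum gives a start of day 14, and it finishes at 14 + 6 = day 20.
Job 4 waits on job 3 (finishes day 20), so it starts at day 20 and finishes at 20 + 1 = day 21.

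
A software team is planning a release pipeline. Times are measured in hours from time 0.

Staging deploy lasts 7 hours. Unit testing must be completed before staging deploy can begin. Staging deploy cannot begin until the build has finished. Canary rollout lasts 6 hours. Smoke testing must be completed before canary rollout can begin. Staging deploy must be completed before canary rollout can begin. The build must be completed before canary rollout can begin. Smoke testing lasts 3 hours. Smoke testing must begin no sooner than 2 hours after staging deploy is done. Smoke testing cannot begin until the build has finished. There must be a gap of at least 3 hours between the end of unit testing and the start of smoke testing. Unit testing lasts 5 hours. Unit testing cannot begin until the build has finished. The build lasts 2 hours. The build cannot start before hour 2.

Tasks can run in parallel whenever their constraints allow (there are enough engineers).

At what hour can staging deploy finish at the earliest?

After its own release at hour 2, the build can start at hour 2 and finishes at hour 4.
Unit testing cannot begin until the build (finishes hour 4). It runs from hour 4 to 4 + 5 = hour 9.
Staging deploy needs all of unit testing (finishes hour 9); the build (finishes hour 4). That puts its earliest start at hour 9; it finishes at 9 + 7 = hour 16.

16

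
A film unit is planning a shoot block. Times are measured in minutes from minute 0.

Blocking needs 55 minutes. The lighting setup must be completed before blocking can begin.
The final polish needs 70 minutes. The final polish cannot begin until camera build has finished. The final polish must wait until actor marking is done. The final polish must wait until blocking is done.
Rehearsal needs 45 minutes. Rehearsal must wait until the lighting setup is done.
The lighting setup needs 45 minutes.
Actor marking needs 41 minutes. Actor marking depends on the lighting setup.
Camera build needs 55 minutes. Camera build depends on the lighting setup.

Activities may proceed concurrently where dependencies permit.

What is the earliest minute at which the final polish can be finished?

170

Nothing blocks the lighting setup, so it runs from minute 0 to minute 45.
Actor marking waits on the lighting setup (finishes minute 45), so it starts at minute 45 and finishes at 45 + 41 = minute 86.
After the lighting setup (finishes minute 45), blocking can start at minute 45 and finishes at minute 100.
Camera build cannot begin until the lighting setup (finishes minute 45). It runs from minute 45 to 45 + 55 = minute 100.
For the final polish: camera build (finishes minute 100); actor marking (finishes minute 86); blocking (finishes minute 100). Taking the maximum gives a start of minute 100, and it finishes at 100 + 70 = minute 170.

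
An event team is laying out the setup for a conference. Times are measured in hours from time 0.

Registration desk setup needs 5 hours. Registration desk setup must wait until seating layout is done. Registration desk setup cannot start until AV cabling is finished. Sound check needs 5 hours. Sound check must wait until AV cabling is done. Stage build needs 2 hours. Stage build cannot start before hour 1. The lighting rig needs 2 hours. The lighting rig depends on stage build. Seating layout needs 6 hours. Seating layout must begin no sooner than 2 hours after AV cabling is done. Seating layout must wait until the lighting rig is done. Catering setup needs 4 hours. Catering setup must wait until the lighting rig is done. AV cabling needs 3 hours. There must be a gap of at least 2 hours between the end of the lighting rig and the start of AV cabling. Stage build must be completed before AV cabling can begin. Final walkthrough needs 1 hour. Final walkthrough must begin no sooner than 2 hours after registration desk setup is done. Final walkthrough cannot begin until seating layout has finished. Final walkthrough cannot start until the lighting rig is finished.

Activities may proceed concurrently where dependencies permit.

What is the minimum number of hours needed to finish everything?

26

Stage build cannot begin until its own release at hour 1. It runs from hour 1 to 1 + 2 = hour 3.
The lighting rig cannot begin until stage build (finishes hour 3). It runs from hour 3 to 3 + 2 = hour 5.
Catering setup cannot begin until the lighting rig (finishes hour 5). It runs from hour 5 to 5 + 4 = hour 9.
AV cabling has to wait for the lighting rig (finishes hour 5, plus 2-hour gap → hour 7); stage build (finishes hour 3). The latest of these is hour 7, so AV cabling runs hour 7 to 7 + 3 = hour 10.
After AV cabling (finishes hour 10), sound check can start at hour 10 and finishes at hour 15.
For seating layout: AV cabling (finishes hour 10, plus 2-hour gap → hour 12); the lighting rig (finishes hour 5). Taking the maximum gives a start of hour 12, and it finishes at 12 + 6 = hour 18.
Registration desk setup has to wait for seating layout (finishes hour 18); AV cabling (finishes hour 10). The latest of these is hour 18, so registration desk setup runs hour 18 to 18 + 5 = hour 23.
For final walkthrough: registration desk setup (finishes hour 23, plus 2-hour gap → hour 25); seating layout (finishes hour 18); the lighting rig (finishes hour 5). Taking the maximum gives a start of hour 25, and it finishes at 25 + 1 = hour 26.
All tasks are finished once the last one completes. Finish times: Stage build at 3, The lighting rig at 5, AV cabling at 10, Seating layout at 18, Registration desk setup at 23, Catering setup at 9, Sound check at 15, Final walkthrough at 26. The latest is hour 26.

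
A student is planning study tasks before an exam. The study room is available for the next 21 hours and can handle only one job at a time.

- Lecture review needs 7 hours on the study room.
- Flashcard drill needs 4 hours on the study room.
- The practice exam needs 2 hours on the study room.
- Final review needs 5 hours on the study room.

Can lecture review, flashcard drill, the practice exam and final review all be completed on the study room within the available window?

Yes

Running back to back, the jobs need 7 + 4 + 2 + 5 = 18 hours on the study room.
Since 18 ≤ 21, they fit within the window.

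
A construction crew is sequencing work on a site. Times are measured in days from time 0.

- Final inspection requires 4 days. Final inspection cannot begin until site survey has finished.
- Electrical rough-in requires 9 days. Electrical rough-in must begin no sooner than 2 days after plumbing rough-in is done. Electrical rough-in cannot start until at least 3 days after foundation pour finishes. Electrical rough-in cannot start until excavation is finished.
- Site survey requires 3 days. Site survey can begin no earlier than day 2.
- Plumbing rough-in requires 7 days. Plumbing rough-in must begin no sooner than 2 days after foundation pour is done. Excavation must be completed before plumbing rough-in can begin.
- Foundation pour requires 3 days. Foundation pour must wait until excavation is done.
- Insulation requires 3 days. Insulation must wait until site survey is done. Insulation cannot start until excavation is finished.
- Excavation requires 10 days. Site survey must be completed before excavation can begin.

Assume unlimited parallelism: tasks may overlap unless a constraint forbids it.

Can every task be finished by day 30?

After its own release at day 2, site survey can start at day 2 and finishes at day 5.
Final inspection waits on site survey (finishes day 5), so it starts at day 5 and finishes at 5 + 4 = day 9.
Excavation cannot begin until site survey (finishes day 5). It runs from day 5 to 5 + 10 = day 15.
Insulation cannot start until site survey (finishes day 5); excavation (finishes day 15). The controlling bound is day 15, so insulation finishes at 15 + 3 = day 18.
After excavation (finishes day 15), foundation pour can start at day 15 and finishes at day 18.
Plumbing rough-in needs all of foundation pour (finishes day 18, plus 2-day gap → day 20); excavation (finishes day 15). That puts its earliest start at day 20; it finishes at 20 + 7 = day 27.
Electrical rough-in cannot start until plumbing rough-in (finishes day 27, plus 2-day gap → day 29); foundation pour (finishes day 18, plus 3-day gap → day 21); excavation (finishes day 15). The controlling bound is day 29, so electrical rough-in finishes at 29 + 9 = day 38.
The earliest everything can be done is day 38, which is after the deadline of 30, so it is not possible.

No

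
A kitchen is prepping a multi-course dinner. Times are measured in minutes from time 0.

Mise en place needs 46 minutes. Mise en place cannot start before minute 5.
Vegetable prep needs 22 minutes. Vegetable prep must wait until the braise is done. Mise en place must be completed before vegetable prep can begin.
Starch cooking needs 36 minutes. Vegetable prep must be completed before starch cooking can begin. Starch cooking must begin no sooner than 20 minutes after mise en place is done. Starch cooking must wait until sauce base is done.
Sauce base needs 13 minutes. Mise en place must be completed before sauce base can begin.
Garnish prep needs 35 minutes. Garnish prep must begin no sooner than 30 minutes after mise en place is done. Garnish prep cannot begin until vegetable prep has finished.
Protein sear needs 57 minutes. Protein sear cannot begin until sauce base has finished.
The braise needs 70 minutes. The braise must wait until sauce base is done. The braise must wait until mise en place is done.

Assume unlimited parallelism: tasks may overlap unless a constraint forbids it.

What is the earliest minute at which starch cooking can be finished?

Mise en place waits on its own release at minute 5, so it starts at minute 5 and finishes at 5 + 46 = minute 51.
Sauce base cannot begin until mise en place (finishes minute 51). It runs from minute 51 to 51 + 13 = minute 64.
The braise cannot start until sauce base (finishes minute 64); mise en place (finishes minute 51). The controlling bound is minute 64, so the braise finishes at 64 + 70 = minute 134.
Vegetable prep has to wait for the braise (finishes minute 134); mise en place (finishes minute 51). The latest of these is minute 134, so vegetable prep runs minute 134 to 134 + 22 = minute 156.
Starch cooking has to wait for vegetable prep (finishes minute 156); mise en place (finishes minute 51, plus 20-minute gap → minute 71); sauce base (finishes minute 64). The latest of these is minute 156, so starch cooking runs minute 156 to 156 + 36 = minute 192.

192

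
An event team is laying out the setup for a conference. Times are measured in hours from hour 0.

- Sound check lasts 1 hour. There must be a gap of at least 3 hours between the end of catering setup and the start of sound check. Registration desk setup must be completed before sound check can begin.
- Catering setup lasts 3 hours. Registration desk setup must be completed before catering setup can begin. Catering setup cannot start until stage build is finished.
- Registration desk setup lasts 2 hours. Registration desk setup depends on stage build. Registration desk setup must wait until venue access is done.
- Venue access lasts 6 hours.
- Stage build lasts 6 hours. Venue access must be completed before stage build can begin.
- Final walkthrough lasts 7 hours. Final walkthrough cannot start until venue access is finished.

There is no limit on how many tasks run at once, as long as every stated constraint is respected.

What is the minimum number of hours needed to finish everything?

Nothing blocks venue access, so it runs from hour 0 to hour 6.
Final walkthrough cannot begin until venue access (finishes hour 6). It runs from hour 6 to 6 + 7 = hour 13.
Stage build cannot begin until venue access (finishes hour 6). It runs from hour 6 to 6 + 6 = hour 12.
Registration desk setup cannot start until stage build (finishes hour 12); venue access (finishes hour 6). The controlling bound is hour 12, so registration desk setup finishes at 12 + 2 = hour 14.
Catering setup has to wait for registration desk setup (finishes hour 14); stage build (finishes hour 12). The latest of these is hour 14, so catering setup runs hour 14 to 14 + 3 = hour 17.
Sound check needs all of catering setup (finishes hour 17, plus 3-hour gap → hour 20); registration desk setup (finishes hour 14). That puts its earliest start at hour 20; it finishes at 20 + 1 = hour 21.
All tasks are finished once the last one completes. Finish times: Venue access at 6, Stage build at 12, Registration desk setup at 14, Catering setup at 17, Sound check at 21, Final walkthrough at 13. The latest is hour 21.

21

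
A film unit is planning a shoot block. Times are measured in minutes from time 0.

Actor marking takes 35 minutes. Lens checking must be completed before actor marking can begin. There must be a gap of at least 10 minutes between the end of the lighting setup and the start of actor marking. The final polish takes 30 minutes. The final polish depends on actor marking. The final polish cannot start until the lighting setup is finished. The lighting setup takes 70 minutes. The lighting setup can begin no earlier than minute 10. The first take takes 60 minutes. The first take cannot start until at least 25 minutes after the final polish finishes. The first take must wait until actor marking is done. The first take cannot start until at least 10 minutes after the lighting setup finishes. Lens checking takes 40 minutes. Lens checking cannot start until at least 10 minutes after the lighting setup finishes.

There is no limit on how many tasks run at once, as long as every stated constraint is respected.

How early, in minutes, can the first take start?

The lighting setup cannot begin until its own release at minute 10. It runs from minute 10 to 10 + 70 = minute 80.
Lens checking waits on the lighting setup (finishes minute 80, plus 10-minute gap → minute 90), so it starts at minute 90 and finishes at 90 + 40 = minute 130.
Actor marking needs all of lens checking (finishes minute 130); the lighting setup (finishes minute 80, plus 10-minute gap → minute 90). That puts its earliest start at minute 130; it finishes at 130 + 35 = minute 165.
The final polish cannot start until actor marking (finishes minute 165); the lighting setup (finishes minute 80). The controlling bound is minute 165, so the final polish finishes at 165 + 30 = minute 195.
The first take waits on the final polish (finishes minute 195, plus 25-minute gap → minute 220); actor marking (finishes minute 165); the lighting setup (finishes minute 80, plus 10-minute gap → minute 90). The latest of these is minute 220, which is the earliest the first take can start.

220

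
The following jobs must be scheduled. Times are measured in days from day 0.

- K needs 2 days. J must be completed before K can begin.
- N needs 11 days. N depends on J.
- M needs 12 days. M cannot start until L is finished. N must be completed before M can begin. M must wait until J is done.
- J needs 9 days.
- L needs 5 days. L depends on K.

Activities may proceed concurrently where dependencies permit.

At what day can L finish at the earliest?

16

J can start immediately at day 0; it finishes at day 9.
After J (finishes day 9), K can start at day 9 and finishes at day 11.
L waits on K (finishes day 11), so it starts at day 11 and finishes at 11 + 5 = day 16.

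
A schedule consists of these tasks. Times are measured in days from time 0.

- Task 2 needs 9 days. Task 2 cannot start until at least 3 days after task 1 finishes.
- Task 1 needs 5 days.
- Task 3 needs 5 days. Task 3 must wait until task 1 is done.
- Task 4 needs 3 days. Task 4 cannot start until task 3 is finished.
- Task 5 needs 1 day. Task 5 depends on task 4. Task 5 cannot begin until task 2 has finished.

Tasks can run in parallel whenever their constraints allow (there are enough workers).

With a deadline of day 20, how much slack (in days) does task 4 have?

6

Task 1 has no prerequisites, so it starts at day 0 and finishes at day 5.
After task 1 (finishes day 5), task 3 can start at day 5 and finishes at day 10.
After task 3 (finishes day 10), task 4 can start at day 10 and finishes at day 13.

Working backward from the deadline:
Task 5 has no dependents, so it just needs to finish by day 20. Starting by 20 − 1 = day 19 achieves that.
Task 4 feeds into task 5 (must start by day 19); so task 4 must finish by day 19 and therefore start by day 16.
So task 4 can start as early as day 10 and as late as day 16, giving 16 − 10 = 6 days of slack.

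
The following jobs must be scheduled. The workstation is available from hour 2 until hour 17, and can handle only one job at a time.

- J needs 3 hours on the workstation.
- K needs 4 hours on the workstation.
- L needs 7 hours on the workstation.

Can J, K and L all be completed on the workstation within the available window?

Yes

The workstation window is 17 − 2 = 15 hours.
Running back to back, the jobs need 3 + 4 + 7 = 14 hours on the workstation.
Since 14 ≤ 15, they fit within the window.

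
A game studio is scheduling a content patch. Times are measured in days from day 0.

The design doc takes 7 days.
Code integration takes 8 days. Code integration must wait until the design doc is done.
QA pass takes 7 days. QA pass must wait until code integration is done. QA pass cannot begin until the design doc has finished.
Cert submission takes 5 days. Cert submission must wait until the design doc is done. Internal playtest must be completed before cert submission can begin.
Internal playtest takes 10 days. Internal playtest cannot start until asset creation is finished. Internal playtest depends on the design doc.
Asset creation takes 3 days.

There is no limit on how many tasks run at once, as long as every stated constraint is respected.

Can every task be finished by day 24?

Yes

Nothing blocks asset creation, so it runs from day 0 to day 3.
Nothing blocks the design doc, so it runs from day 0 to day 7.
For internal playtest: asset creation (finishes day 3); the design doc (finishes day 7). Taking the maximum gives a start of day 7, and it finishes at 7 + 10 = day 17.
Cert submission has to wait for the design doc (finishes day 7); internal playtest (finishes day 17). The latest of these is day 17, so cert submission runs day 17 to 17 + 5 = day 22.
Code integration cannot begin until the design doc (finishes day 7). It runs from day 7 to 7 + 8 = day 15.
QA pass cannot start until code integration (finishes day 15); the design doc (finishes day 7). The controlling bound is day 15, so QA pass finishes at 15 + 7 = day 22.
Every task is finished by day 22, which is no later than the deadline of 24, so the schedule is feasible.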